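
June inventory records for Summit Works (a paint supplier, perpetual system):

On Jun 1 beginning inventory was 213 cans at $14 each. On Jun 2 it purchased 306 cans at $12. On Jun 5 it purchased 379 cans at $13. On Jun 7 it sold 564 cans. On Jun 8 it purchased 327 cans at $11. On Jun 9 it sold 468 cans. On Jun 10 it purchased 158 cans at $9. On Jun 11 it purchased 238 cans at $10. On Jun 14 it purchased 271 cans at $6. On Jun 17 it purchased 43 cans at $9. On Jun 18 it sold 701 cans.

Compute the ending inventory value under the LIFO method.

Ending inventory = $2,783

Jun 7, 564 sold [LIFO — newest first]: 379 @ $13 + 185 @ $12 = $7,147
Jun 9, 468 sold [LIFO — newest first]: 327 @ $11 + 121 @ $12 + 20 @ $14 = $5,329
Jun 18, 701 sold [LIFO — newest first]: 43 @ $9 + 271 @ $6 + 238 @ $10 + 149 @ $9 = $5,734
Total COGS = $7,147 + $5,329 + $5,734 = $18,210
Ending inventory: 193 @ $14 + 9 @ $9 = $2,783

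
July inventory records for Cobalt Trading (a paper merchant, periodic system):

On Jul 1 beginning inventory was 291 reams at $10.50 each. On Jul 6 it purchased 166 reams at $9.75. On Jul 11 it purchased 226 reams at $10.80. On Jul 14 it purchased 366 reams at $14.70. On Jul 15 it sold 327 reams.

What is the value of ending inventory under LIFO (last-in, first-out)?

Jul 15, 327 sold [LIFO — newest first]: 327 @ $14.70 = $4,806.90
Ending inventory: 291 @ $10.50 + 166 @ $9.75 + 226 @ $10.80 + 39 @ $14.70 = $7,688.10

Ending inventory = $7,688.10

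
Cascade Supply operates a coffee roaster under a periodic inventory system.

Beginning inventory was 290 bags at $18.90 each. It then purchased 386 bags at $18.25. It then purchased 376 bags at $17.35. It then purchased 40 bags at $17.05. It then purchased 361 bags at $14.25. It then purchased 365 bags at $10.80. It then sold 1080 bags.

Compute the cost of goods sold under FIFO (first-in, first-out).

Sale 1 (1080) [FIFO — oldest first]: 290 @ $18.90 + 386 @ $18.25 + 376 @ $17.35 + 28 @ $17.05 = $19,526.50
Ending inventory: 12 @ $17.05 + 361 @ $14.25 + 365 @ $10.80 = $9,290.85

COGS = $19,526.50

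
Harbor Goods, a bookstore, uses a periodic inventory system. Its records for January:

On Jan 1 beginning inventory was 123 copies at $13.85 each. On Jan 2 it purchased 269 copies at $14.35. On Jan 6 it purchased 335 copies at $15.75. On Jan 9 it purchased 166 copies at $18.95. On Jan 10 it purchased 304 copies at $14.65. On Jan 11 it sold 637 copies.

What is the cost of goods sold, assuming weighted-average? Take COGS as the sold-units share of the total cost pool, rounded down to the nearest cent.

Jan 11, sell 637: 637/1197 × $18,439.25 → $9,812.70
Ending inventory (cost pool remaining) = $8,626.55

COGS = $9,812.70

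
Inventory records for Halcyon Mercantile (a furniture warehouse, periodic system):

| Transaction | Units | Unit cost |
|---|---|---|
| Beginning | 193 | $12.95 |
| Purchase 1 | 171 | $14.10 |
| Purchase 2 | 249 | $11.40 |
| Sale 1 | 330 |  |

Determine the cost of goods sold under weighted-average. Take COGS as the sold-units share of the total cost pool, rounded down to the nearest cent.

Sale 1, sell 330: 330/613 × $7,749.05 → $4,171.59
Ending inventory (cost pool remaining) = $3,577.46

COGS = $4,171.59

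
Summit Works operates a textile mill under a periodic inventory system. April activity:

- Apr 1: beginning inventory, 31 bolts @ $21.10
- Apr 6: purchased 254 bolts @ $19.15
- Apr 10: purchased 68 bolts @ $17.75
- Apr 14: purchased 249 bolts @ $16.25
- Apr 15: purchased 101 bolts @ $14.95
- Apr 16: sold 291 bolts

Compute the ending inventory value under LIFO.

Apr 16, 291 sold [LIFO — newest first]: 101 @ $14.95 + 190 @ $16.25 = $4,597.45
Ending inventory: 31 @ $21.10 + 254 @ $19.15 + 68 @ $17.75 + 59 @ $16.25 = $7,683.95

Ending inventory = $7,683.95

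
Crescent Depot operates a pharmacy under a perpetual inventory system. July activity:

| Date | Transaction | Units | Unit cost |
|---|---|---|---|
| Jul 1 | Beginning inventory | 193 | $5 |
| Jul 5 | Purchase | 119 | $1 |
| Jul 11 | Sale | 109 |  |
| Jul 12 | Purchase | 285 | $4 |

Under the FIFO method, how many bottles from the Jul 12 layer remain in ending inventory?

285

Jul 11, 109 sold [FIFO — oldest first]: 109 @ $5 = $545
Ending inventory: 84 @ $5 + 119 @ $1 + 285 @ $4 = $1,679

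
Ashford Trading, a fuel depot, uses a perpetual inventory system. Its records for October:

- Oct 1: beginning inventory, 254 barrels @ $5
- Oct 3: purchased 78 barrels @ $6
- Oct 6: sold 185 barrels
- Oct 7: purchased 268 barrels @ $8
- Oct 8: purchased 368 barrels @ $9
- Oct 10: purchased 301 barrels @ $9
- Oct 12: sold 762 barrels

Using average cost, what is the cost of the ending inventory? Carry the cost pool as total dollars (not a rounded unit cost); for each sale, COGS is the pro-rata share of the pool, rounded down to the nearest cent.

After Oct 1: 254 on hand, pool $1,270.00 (≈ $5.0000 each)
After Oct 3: 332 on hand, pool $1,738.00 (≈ $5.2349 each)
Oct 6, sell 185: 185/332 × $1,738.00 → $968.46
After Oct 7: 415 on hand, pool $2,913.54 (≈ $7.0206 each)
After Oct 8: 783 on hand, pool $6,225.54 (≈ $7.9509 each)
After Oct 10: 1084 on hand, pool $8,934.54 (≈ $8.2422 each)
Oct 12, sell 762: 762/1084 × $8,934.54 → $6,280.55
Total COGS = $968.46 + $6,280.55 = $7,249.01
Ending inventory (cost pool remaining) = $2,653.99

Ending inventory = $2,653.99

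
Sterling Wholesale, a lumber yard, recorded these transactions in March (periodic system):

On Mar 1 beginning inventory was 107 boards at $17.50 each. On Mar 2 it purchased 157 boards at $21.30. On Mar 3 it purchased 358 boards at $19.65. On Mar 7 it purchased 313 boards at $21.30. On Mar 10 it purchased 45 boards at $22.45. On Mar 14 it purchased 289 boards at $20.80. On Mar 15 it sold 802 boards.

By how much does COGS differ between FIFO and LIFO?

$648.80

FIFO COGS: 107 @ $17.50 + 157 @ $21.30 + 358 @ $19.65 + 180 @ $21.30 = $16,085.30
LIFO COGS: 289 @ $20.80 + 45 @ $22.45 + 313 @ $21.30 + 155 @ $19.65 = $16,734.10
Difference = |$16,085.30 − $16,734.10| = $648.80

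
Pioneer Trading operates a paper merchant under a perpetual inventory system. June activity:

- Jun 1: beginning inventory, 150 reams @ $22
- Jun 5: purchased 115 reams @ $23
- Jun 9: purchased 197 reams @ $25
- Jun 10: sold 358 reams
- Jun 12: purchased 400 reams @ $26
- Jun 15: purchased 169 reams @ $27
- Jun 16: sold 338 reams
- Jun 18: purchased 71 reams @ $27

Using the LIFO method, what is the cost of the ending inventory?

Ending inventory = $10,211

Jun 10, 358 sold [LIFO — newest first]: 197 @ $25 + 115 @ $23 + 46 @ $22 = $8,582
Jun 16, 338 sold [LIFO — newest first]: 169 @ $27 + 169 @ $26 = $8,957
Total COGS = $8,582 + $8,957 = $17,539
Ending inventory: 104 @ $22 + 231 @ $26 + 71 @ $27 = $10,211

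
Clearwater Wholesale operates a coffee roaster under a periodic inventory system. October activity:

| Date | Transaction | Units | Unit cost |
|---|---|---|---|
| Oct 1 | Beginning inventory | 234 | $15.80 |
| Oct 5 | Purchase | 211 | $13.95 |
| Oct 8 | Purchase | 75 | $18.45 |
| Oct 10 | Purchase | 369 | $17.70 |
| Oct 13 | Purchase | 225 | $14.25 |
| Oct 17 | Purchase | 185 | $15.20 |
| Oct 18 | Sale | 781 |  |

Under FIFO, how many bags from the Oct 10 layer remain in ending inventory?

108

Oct 18, 781 sold [FIFO — oldest first]: 234 @ $15.80 + 211 @ $13.95 + 75 @ $18.45 + 261 @ $17.70 = $12,644.10
Ending inventory: 108 @ $17.70 + 225 @ $14.25 + 185 @ $15.20 = $7,929.85
Check: goods available $20,573.95 = COGS $12,644.10 + ending $7,929.85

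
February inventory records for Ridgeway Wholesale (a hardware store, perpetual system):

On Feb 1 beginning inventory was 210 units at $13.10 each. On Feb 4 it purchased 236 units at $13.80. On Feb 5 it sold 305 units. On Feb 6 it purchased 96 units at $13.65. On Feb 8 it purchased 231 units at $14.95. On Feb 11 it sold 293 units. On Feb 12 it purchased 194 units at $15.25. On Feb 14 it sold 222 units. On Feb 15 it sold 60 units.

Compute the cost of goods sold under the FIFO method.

Feb 5, 305 sold [FIFO — oldest first]: 210 @ $13.10 + 95 @ $13.80 = $4,062.00
Feb 11, 293 sold [FIFO — oldest first]: 141 @ $13.80 + 96 @ $13.65 + 56 @ $14.95 = $4,093.40
Feb 14, 222 sold [FIFO — oldest first]: 175 @ $14.95 + 47 @ $15.25 = $3,333.00
Feb 15, 60 sold [FIFO — oldest first]: 60 @ $15.25 = $915.00
Total COGS = $4,062.00 + $4,093.40 + $3,333.00 + $915.00 = $12,403.40
Ending inventory: 87 @ $15.25 = $1,326.75

COGS = $12,403.40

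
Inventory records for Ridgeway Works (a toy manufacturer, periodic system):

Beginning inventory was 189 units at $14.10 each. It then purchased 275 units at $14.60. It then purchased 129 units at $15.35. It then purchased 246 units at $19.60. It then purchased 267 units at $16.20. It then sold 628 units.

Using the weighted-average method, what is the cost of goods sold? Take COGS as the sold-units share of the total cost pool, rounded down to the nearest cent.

COGS = $10,111.05

Sale 1, sell 628: 628/1106 × $17,807.05 → $10,111.05
Ending inventory (cost pool remaining) = $7,696.00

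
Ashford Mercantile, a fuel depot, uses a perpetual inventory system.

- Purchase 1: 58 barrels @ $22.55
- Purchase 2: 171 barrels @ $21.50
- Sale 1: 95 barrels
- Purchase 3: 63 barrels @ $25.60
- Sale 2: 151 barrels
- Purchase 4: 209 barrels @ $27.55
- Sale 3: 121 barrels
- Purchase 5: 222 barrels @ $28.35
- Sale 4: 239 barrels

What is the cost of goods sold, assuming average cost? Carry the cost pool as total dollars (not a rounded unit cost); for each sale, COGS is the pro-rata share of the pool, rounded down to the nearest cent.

After Purchase 1: 58 on hand, pool $1,307.90 (≈ $22.5500 each)
After Purchase 2: 229 on hand, pool $4,984.40 (≈ $21.7659 each)
Sale 1, sell 95: 95/229 × $4,984.40 → $2,067.76
After Purchase 3: 197 on hand, pool $4,529.44 (≈ $22.9921 each)
Sale 2, sell 151: 151/197 × $4,529.44 → $3,471.80
After Purchase 4: 255 on hand, pool $6,815.59 (≈ $26.7278 each)
Sale 3, sell 121: 121/255 × $6,815.59 → $3,234.06
After Purchase 5: 356 on hand, pool $9,875.23 (≈ $27.7394 each)
Sale 4, sell 239: 239/356 × $9,875.23 → $6,629.71
Total COGS = $2,067.76 + $3,471.80 + $3,234.06 + $6,629.71 = $15,403.33
Ending inventory (cost pool remaining) = $3,245.52

COGS = $15,403.33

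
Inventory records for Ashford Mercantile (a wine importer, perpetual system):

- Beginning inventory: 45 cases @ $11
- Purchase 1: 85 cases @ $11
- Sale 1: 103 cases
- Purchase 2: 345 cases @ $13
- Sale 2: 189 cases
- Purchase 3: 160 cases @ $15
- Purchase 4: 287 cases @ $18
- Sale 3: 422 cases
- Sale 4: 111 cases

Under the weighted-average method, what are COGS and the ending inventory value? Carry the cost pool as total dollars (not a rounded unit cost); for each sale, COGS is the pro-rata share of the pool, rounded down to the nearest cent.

COGS = $11,953.87; ending inventory = $1,527.13

After Beginning: 45 on hand, pool $495.00 (≈ $11.0000 each)
After Purchase 1: 130 on hand, pool $1,430.00 (≈ $11.0000 each)
Sale 1, sell 103: 103/130 × $1,430.00 → $1,133.00
After Purchase 2: 372 on hand, pool $4,782.00 (≈ $12.8548 each)
Sale 2, sell 189: 189/372 × $4,782.00 → $2,429.56
After Purchase 3: 343 on hand, pool $4,752.44 (≈ $13.8555 each)
After Purchase 4: 630 on hand, pool $9,918.44 (≈ $15.7436 each)
Sale 3, sell 422: 422/630 × $9,918.44 → $6,643.78
Sale 4, sell 111: 111/208 × $3,274.66 → $1,747.53
Total COGS = $1,133.00 + $2,429.56 + $6,643.78 + $1,747.53 = $11,953.87
Ending inventory (cost pool remaining) = $1,527.13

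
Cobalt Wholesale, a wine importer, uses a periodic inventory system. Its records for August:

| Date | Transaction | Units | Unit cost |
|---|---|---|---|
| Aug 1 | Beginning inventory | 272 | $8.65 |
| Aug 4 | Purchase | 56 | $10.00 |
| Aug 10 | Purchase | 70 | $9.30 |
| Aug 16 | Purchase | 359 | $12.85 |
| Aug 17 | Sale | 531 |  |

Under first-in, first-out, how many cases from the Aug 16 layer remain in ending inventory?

Aug 17, 531 sold [FIFO — oldest first]: 272 @ $8.65 + 56 @ $10.00 + 70 @ $9.30 + 133 @ $12.85 = $5,272.85
Ending inventory: 226 @ $12.85 = $2,904.10
Check: goods available $8,176.95 = COGS $5,272.85 + ending $2,904.10

226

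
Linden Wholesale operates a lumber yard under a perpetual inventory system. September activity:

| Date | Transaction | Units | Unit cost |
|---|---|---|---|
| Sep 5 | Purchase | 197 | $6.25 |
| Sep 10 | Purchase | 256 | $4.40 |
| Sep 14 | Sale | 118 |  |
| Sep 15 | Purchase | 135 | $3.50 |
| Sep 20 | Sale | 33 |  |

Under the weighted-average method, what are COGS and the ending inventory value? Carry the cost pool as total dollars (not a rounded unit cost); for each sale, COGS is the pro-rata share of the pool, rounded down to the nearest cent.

COGS = $769.72; ending inventory = $2,060.43

After Sep 5: 197 on hand, pool $1,231.25 (≈ $6.2500 each)
After Sep 10: 453 on hand, pool $2,357.65 (≈ $5.2045 each)
Sep 14, sell 118: 118/453 × $2,357.65 → $614.13
After Sep 15: 470 on hand, pool $2,216.02 (≈ $4.7149 each)
Sep 20, sell 33: 33/470 × $2,216.02 → $155.59
Total COGS = $614.13 + $155.59 = $769.72
Ending inventory (cost pool remaining) = $2,060.43
Check: goods available $2,830.15 = COGS $769.72 + ending $2,060.43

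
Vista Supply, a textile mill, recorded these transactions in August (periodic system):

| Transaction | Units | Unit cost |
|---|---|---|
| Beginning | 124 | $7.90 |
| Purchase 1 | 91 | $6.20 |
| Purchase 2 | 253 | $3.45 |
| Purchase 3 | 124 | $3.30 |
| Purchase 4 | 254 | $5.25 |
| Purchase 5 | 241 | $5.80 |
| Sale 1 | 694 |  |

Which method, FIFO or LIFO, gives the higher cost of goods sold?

FIFO COGS: 124 @ $7.90 + 91 @ $6.20 + 253 @ $3.45 + 124 @ $3.30 + 102 @ $5.25 = $3,361.35
LIFO COGS: 241 @ $5.80 + 254 @ $5.25 + 124 @ $3.30 + 75 @ $3.45 = $3,399.25

LIFO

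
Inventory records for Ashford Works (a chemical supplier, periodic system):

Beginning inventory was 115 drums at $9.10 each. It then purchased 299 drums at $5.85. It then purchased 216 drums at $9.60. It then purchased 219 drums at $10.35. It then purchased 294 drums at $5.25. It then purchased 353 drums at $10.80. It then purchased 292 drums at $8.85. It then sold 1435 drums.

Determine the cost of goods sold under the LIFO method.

COGS = $12,637.20

Sale 1 (1435) [LIFO — newest first]: 292 @ $8.85 + 353 @ $10.80 + 294 @ $5.25 + 219 @ $10.35 + 216 @ $9.60 + 61 @ $5.85 = $12,637.20
Ending inventory: 115 @ $9.10 + 238 @ $5.85 = $2,438.80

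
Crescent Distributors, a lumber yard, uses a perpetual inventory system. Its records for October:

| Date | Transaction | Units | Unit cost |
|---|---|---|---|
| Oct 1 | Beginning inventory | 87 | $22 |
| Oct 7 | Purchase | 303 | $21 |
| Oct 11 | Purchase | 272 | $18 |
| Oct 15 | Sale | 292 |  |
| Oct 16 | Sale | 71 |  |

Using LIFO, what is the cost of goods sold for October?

Oct 15, 292 sold [LIFO — newest first]: 272 @ $18 + 20 @ $21 = $5,316
Oct 16, 71 sold [LIFO — newest first]: 71 @ $21 = $1,491
Total COGS = $5,316 + $1,491 = $6,807
Ending inventory: 87 @ $22 + 212 @ $21 = $6,366

COGS = $6,807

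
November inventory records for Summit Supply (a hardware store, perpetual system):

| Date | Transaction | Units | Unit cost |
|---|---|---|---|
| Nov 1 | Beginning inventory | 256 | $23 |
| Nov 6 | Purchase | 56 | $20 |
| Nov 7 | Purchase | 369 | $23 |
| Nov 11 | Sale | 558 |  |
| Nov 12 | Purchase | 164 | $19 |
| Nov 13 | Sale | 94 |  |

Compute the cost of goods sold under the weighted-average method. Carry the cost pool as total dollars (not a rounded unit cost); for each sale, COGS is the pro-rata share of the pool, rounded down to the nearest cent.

COGS = $14,633.54

After Nov 1: 256 on hand, pool $5,888.00 (≈ $23.0000 each)
After Nov 6: 312 on hand, pool $7,008.00 (≈ $22.4615 each)
After Nov 7: 681 on hand, pool $15,495.00 (≈ $22.7533 each)
Nov 11, sell 558: 558/681 × $15,495.00 → $12,696.34
After Nov 12: 287 on hand, pool $5,914.66 (≈ $20.6086 each)
Nov 13, sell 94: 94/287 × $5,914.66 → $1,937.20
Total COGS = $12,696.34 + $1,937.20 = $14,633.54
Ending inventory (cost pool remaining) = $3,977.46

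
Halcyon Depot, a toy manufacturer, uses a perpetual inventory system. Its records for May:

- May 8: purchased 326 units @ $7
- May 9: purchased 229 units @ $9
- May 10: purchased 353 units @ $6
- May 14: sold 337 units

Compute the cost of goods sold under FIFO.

COGS = $2,381

May 14, 337 sold [FIFO — oldest first]: 326 @ $7 + 11 @ $9 = $2,381
Ending inventory: 218 @ $9 + 353 @ $6 = $4,080
Check: goods available $6,461 = COGS $2,381 + ending $4,080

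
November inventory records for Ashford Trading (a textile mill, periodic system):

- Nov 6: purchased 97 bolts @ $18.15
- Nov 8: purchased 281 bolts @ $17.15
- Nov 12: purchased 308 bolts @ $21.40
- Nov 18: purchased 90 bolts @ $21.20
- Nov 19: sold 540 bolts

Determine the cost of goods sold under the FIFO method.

COGS = $10,046.50

Nov 19, 540 sold [FIFO — oldest first]: 97 @ $18.15 + 281 @ $17.15 + 162 @ $21.40 = $10,046.50
Ending inventory: 146 @ $21.40 + 90 @ $21.20 = $5,032.40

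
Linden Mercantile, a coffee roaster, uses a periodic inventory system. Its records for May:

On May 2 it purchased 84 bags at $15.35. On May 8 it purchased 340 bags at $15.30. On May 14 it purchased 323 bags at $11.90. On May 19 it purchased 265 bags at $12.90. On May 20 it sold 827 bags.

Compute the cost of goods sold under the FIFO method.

May 20, 827 sold [FIFO — oldest first]: 84 @ $15.35 + 340 @ $15.30 + 323 @ $11.90 + 80 @ $12.90 = $11,367.10
Ending inventory: 185 @ $12.90 = $2,386.50
Check: goods available $13,753.60 = COGS $11,367.10 + ending $2,386.50

COGS = $11,367.10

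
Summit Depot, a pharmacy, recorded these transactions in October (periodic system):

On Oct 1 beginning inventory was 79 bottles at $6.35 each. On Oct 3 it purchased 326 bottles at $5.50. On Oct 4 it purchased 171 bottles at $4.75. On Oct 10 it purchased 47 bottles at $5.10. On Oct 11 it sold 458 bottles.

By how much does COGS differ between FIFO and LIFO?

FIFO COGS: 79 @ $6.35 + 326 @ $5.50 + 53 @ $4.75 = $2,546.40
LIFO COGS: 47 @ $5.10 + 171 @ $4.75 + 240 @ $5.50 = $2,371.95
Difference = |$2,546.40 − $2,371.95| = $174.45

$174.45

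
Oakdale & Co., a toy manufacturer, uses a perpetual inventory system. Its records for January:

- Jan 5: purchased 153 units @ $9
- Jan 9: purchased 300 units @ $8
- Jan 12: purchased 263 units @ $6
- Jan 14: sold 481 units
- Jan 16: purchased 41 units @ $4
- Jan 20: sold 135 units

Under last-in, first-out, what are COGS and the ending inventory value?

Jan 14, 481 sold [LIFO — newest first]: 263 @ $6 + 218 @ $8 = $3,322
Jan 20, 135 sold [LIFO — newest first]: 41 @ $4 + 82 @ $8 + 12 @ $9 = $928
Total COGS = $3,322 + $928 = $4,250
Ending inventory: 141 @ $9 = $1,269

COGS = $4,250; ending inventory = $1,269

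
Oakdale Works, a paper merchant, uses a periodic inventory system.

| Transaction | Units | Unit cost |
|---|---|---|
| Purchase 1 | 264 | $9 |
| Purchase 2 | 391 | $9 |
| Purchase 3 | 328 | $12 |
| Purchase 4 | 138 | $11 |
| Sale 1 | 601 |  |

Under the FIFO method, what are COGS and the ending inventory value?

Sale 1 (601) [FIFO — oldest first]: 264 @ $9 + 337 @ $9 = $5,409
Ending inventory: 54 @ $9 + 328 @ $12 + 138 @ $11 = $5,940

COGS = $5,409; ending inventory = $5,940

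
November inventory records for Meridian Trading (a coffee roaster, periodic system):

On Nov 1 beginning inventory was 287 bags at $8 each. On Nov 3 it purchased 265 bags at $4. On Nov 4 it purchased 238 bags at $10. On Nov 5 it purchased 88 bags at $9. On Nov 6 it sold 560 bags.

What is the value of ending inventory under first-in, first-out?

Ending inventory = $3,092

Nov 6, 560 sold [FIFO — oldest first]: 287 @ $8 + 265 @ $4 + 8 @ $10 = $3,436
Ending inventory: 230 @ $10 + 88 @ $9 = $3,092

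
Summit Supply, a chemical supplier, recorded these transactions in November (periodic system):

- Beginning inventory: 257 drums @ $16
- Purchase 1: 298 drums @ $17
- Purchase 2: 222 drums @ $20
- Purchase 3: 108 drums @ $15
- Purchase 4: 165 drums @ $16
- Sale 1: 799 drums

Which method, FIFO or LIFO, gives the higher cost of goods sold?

FIFO COGS: 257 @ $16 + 298 @ $17 + 222 @ $20 + 22 @ $15 = $13,948
LIFO COGS: 165 @ $16 + 108 @ $15 + 222 @ $20 + 298 @ $17 + 6 @ $16 = $13,862

FIFO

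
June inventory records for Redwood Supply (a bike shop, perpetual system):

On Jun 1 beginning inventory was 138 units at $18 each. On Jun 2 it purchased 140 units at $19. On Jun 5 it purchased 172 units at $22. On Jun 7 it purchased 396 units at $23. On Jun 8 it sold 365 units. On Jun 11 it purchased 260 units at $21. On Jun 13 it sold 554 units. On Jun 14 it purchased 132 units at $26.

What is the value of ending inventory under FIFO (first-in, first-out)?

Ending inventory = $7,359

Jun 8, 365 sold [FIFO — oldest first]: 138 @ $18 + 140 @ $19 + 87 @ $22 = $7,058
Jun 13, 554 sold [FIFO — oldest first]: 85 @ $22 + 396 @ $23 + 73 @ $21 = $12,511
Total COGS = $7,058 + $12,511 = $19,569
Ending inventory: 187 @ $21 + 132 @ $26 = $7,359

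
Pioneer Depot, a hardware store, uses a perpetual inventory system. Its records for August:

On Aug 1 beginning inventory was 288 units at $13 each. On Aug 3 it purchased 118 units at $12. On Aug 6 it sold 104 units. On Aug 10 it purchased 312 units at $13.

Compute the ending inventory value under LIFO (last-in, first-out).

Aug 6, 104 sold [LIFO — newest first]: 104 @ $12 = $1,248
Ending inventory: 288 @ $13 + 14 @ $12 + 312 @ $13 = $7,968

Ending inventory = $7,968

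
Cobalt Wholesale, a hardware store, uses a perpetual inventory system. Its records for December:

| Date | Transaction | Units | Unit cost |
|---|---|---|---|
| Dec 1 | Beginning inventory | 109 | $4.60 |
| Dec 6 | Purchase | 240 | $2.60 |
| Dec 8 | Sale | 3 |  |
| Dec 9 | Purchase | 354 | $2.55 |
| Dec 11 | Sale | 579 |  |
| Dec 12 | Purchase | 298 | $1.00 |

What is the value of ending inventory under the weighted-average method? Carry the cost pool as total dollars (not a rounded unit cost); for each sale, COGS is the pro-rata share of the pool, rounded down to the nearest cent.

Ending inventory = $646.91

After Dec 1: 109 on hand, pool $501.40 (≈ $4.6000 each)
After Dec 6: 349 on hand, pool $1,125.40 (≈ $3.2246 each)
Dec 8, sell 3: 3/349 × $1,125.40 → $9.67
After Dec 9: 700 on hand, pool $2,018.43 (≈ $2.8835 each)
Dec 11, sell 579: 579/700 × $2,018.43 → $1,669.52
After Dec 12: 419 on hand, pool $646.91 (≈ $1.5439 each)
Total COGS = $9.67 + $1,669.52 = $1,679.19
Ending inventory (cost pool remaining) = $646.91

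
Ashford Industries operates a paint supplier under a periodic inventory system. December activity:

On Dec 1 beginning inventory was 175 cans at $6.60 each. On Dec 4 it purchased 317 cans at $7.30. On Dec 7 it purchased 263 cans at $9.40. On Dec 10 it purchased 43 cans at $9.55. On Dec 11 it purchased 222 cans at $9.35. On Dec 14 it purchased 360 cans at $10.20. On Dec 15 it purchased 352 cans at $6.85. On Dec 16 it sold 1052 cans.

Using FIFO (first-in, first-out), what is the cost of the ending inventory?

Ending inventory = $5,756.80

Dec 16, 1052 sold [FIFO — oldest first]: 175 @ $6.60 + 317 @ $7.30 + 263 @ $9.40 + 43 @ $9.55 + 222 @ $9.35 + 32 @ $10.20 = $8,754.05
Ending inventory: 328 @ $10.20 + 352 @ $6.85 = $5,756.80
Check: goods available $14,510.85 = COGS $8,754.05 + ending $5,756.80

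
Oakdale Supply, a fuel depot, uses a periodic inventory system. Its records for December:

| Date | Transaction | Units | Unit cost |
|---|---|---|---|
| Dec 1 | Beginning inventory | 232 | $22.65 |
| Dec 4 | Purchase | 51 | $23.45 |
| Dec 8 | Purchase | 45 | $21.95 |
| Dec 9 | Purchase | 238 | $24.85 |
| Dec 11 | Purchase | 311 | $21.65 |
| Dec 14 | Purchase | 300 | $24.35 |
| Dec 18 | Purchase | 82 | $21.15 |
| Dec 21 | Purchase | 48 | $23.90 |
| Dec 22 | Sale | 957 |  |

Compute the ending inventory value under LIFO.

Ending inventory = $7,985.20

Dec 22, 957 sold [LIFO — newest first]: 48 @ $23.90 + 82 @ $21.15 + 300 @ $24.35 + 311 @ $21.65 + 216 @ $24.85 = $22,287.25
Ending inventory: 232 @ $22.65 + 51 @ $23.45 + 45 @ $21.95 + 22 @ $24.85 = $7,985.20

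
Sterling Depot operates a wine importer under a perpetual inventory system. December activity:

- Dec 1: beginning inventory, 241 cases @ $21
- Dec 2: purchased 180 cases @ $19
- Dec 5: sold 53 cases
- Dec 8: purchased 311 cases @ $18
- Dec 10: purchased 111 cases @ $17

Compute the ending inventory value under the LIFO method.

Dec 5, 53 sold [LIFO — newest first]: 53 @ $19 = $1,007
Ending inventory: 241 @ $21 + 127 @ $19 + 311 @ $18 + 111 @ $17 = $14,959
Check: goods available $15,966 = COGS $1,007 + ending $14,959

Ending inventory = $14,959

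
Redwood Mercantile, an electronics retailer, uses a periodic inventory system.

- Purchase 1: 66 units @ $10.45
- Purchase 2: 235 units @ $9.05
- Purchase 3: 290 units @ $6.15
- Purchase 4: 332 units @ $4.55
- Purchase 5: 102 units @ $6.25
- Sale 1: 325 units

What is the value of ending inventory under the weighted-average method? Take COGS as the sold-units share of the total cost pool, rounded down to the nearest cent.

Sale 1, sell 325: 325/1025 × $6,748.05 → $2,139.62
Ending inventory (cost pool remaining) = $4,608.43

Ending inventory = $4,608.43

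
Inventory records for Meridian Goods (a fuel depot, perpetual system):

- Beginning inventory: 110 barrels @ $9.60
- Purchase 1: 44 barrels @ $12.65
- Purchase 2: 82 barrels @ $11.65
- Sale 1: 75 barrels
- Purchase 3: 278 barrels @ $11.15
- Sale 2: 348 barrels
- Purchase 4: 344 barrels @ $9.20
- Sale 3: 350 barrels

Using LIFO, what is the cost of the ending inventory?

Sale 1 (75) [LIFO — newest first]: 75 @ $11.65 = $873.75
Sale 2 (348) [LIFO — newest first]: 278 @ $11.15 + 7 @ $11.65 + 44 @ $12.65 + 19 @ $9.60 = $3,920.25
Sale 3 (350) [LIFO — newest first]: 344 @ $9.20 + 6 @ $9.60 = $3,222.40
Total COGS = $873.75 + $3,920.25 + $3,222.40 = $8,016.40
Ending inventory: 85 @ $9.60 = $816.00
Check: goods available $8,832.40 = COGS $8,016.40 + ending $816.00

Ending inventory = $816.00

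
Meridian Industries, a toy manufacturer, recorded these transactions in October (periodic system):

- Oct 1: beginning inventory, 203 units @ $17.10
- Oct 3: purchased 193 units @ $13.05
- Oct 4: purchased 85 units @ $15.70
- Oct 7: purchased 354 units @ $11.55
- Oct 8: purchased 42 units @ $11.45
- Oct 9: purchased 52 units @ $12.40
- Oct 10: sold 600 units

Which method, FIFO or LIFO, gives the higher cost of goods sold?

FIFO

FIFO COGS: 203 @ $17.10 + 193 @ $13.05 + 85 @ $15.70 + 119 @ $11.55 = $8,698.90
LIFO COGS: 52 @ $12.40 + 42 @ $11.45 + 354 @ $11.55 + 85 @ $15.70 + 67 @ $13.05 = $7,423.25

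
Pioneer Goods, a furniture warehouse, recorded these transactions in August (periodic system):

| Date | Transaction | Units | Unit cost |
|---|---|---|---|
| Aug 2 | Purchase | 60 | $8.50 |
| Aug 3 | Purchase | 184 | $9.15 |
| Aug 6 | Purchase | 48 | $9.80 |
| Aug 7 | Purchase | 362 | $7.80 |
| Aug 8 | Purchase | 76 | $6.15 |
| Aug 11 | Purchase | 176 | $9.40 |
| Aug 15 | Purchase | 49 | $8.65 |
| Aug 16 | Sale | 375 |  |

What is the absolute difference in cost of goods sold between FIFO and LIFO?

FIFO COGS: 60 @ $8.50 + 184 @ $9.15 + 48 @ $9.80 + 83 @ $7.80 = $3,311.40
LIFO COGS: 49 @ $8.65 + 176 @ $9.40 + 76 @ $6.15 + 74 @ $7.80 = $3,122.85
Difference = |$3,311.40 − $3,122.85| = $188.55

$188.55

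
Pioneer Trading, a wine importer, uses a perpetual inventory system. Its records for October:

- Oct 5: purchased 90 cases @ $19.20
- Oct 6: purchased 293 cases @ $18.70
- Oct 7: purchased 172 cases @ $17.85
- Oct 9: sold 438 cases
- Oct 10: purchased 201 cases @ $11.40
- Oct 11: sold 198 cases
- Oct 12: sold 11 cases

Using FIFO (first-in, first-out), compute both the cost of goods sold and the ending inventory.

Oct 9, 438 sold [FIFO — oldest first]: 90 @ $19.20 + 293 @ $18.70 + 55 @ $17.85 = $8,188.85
Oct 11, 198 sold [FIFO — oldest first]: 117 @ $17.85 + 81 @ $11.40 = $3,011.85
Oct 12, 11 sold [FIFO — oldest first]: 11 @ $11.40 = $125.40
Total COGS = $8,188.85 + $3,011.85 + $125.40 = $11,326.10
Ending inventory: 109 @ $11.40 = $1,242.60

COGS = $11,326.10; ending inventory = $1,242.60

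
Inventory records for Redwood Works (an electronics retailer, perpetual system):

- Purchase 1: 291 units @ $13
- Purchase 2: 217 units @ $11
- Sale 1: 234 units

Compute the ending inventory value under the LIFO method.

Ending inventory = $3,562

Sale 1 (234) [LIFO — newest first]: 217 @ $11 + 17 @ $13 = $2,608
Ending inventory: 274 @ $13 = $3,562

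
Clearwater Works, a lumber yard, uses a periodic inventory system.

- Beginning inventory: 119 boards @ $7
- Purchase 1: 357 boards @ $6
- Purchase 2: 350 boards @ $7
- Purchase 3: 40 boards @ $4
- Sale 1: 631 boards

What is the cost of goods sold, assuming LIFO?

Sale 1 (631) [LIFO — newest first]: 40 @ $4 + 350 @ $7 + 241 @ $6 = $4,056
Ending inventory: 119 @ $7 + 116 @ $6 = $1,529
Check: goods available $5,585 = COGS $4,056 + ending $1,529

COGS = $4,056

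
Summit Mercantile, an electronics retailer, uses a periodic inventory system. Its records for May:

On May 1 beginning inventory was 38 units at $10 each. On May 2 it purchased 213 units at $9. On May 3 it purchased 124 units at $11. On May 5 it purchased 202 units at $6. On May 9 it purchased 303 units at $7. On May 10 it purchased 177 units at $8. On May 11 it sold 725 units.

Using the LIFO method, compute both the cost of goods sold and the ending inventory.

May 11, 725 sold [LIFO — newest first]: 177 @ $8 + 303 @ $7 + 202 @ $6 + 43 @ $11 = $5,222
Ending inventory: 38 @ $10 + 213 @ $9 + 81 @ $11 = $3,188
Check: goods available $8,410 = COGS $5,222 + ending $3,188

COGS = $5,222; ending inventory = $3,188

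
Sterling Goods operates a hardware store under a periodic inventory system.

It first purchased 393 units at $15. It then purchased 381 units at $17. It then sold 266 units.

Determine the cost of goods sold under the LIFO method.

COGS = $4,522

Sale 1 (266) [LIFO — newest first]: 266 @ $17 = $4,522
Ending inventory: 393 @ $15 + 115 @ $17 = $7,850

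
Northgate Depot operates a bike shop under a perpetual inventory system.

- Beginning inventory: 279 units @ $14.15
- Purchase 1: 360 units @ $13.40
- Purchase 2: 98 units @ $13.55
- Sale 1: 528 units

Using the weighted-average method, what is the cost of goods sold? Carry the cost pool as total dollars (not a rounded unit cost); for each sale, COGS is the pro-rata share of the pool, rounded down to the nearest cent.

After Beginning: 279 on hand, pool $3,947.85 (≈ $14.1500 each)
After Purchase 1: 639 on hand, pool $8,771.85 (≈ $13.7275 each)
After Purchase 2: 737 on hand, pool $10,099.75 (≈ $13.7039 each)
Sale 1, sell 528: 528/737 × $10,099.75 → $7,235.64
Ending inventory (cost pool remaining) = $2,864.11
Check: goods available $10,099.75 = COGS $7,235.64 + ending $2,864.11

COGS = $7,235.64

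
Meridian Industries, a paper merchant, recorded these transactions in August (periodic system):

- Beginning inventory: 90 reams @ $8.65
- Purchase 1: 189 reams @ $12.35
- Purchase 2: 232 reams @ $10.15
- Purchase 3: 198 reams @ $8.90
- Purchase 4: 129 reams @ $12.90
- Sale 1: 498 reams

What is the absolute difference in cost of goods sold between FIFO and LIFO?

$173.55

FIFO COGS: 90 @ $8.65 + 189 @ $12.35 + 219 @ $10.15 = $5,335.50
LIFO COGS: 129 @ $12.90 + 198 @ $8.90 + 171 @ $10.15 = $5,161.95
Difference = |$5,335.50 − $5,161.95| = $173.55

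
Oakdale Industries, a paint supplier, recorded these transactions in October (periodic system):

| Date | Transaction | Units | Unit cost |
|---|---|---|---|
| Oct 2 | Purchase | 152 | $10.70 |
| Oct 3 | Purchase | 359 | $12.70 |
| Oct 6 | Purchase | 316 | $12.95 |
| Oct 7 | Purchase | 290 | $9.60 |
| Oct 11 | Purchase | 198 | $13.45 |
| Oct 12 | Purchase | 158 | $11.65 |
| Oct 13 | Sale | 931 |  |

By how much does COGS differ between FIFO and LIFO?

$297.75

FIFO COGS: 152 @ $10.70 + 359 @ $12.70 + 316 @ $12.95 + 104 @ $9.60 = $11,276.30
LIFO COGS: 158 @ $11.65 + 198 @ $13.45 + 290 @ $9.60 + 285 @ $12.95 = $10,978.55
Difference = |$11,276.30 − $10,978.55| = $297.75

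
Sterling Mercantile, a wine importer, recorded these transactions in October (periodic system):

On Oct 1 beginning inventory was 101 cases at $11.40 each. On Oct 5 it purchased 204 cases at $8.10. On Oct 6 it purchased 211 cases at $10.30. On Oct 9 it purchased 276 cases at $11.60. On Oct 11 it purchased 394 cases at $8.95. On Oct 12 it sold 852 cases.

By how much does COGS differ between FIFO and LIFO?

$113.20

FIFO COGS: 101 @ $11.40 + 204 @ $8.10 + 211 @ $10.30 + 276 @ $11.60 + 60 @ $8.95 = $8,715.70
LIFO COGS: 394 @ $8.95 + 276 @ $11.60 + 182 @ $10.30 = $8,602.50
Difference = |$8,715.70 − $8,602.50| = $113.20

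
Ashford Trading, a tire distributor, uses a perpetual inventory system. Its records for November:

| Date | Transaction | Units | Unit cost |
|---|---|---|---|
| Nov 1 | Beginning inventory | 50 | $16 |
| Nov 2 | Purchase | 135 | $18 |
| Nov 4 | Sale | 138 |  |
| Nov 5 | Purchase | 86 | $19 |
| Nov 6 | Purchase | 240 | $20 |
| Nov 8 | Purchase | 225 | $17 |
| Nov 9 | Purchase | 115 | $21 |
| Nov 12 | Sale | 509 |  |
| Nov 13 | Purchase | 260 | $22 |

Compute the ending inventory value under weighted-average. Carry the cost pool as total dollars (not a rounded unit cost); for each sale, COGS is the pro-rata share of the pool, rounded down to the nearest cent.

Ending inventory = $9,581.01

After Nov 1: 50 on hand, pool $800.00 (≈ $16.0000 each)
After Nov 2: 185 on hand, pool $3,230.00 (≈ $17.4595 each)
Nov 4, sell 138: 138/185 × $3,230.00 → $2,409.40
After Nov 5: 133 on hand, pool $2,454.60 (≈ $18.4556 each)
After Nov 6: 373 on hand, pool $7,254.60 (≈ $19.4493 each)
After Nov 8: 598 on hand, pool $11,079.60 (≈ $18.5278 each)
After Nov 9: 713 on hand, pool $13,494.60 (≈ $18.9265 each)
Nov 12, sell 509: 509/713 × $13,494.60 → $9,633.59
After Nov 13: 464 on hand, pool $9,581.01 (≈ $20.6487 each)
Total COGS = $2,409.40 + $9,633.59 = $12,042.99
Ending inventory (cost pool remaining) = $9,581.01
Check: goods available $21,624.00 = COGS $12,042.99 + ending $9,581.01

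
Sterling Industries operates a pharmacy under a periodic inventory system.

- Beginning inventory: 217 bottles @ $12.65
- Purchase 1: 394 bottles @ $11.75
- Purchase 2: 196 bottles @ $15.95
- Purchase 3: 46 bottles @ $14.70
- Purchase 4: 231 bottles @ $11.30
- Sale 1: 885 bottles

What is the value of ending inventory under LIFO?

Sale 1 (885) [LIFO — newest first]: 231 @ $11.30 + 46 @ $14.70 + 196 @ $15.95 + 394 @ $11.75 + 18 @ $12.65 = $11,269.90
Ending inventory: 199 @ $12.65 = $2,517.35

Ending inventory = $2,517.35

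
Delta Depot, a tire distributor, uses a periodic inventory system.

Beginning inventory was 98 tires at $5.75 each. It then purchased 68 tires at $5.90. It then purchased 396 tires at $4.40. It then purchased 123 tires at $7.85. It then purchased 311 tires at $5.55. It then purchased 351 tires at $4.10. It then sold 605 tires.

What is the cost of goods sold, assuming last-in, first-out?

COGS = $2,848.80

Sale 1 (605) [LIFO — newest first]: 351 @ $4.10 + 254 @ $5.55 = $2,848.80
Ending inventory: 98 @ $5.75 + 68 @ $5.90 + 396 @ $4.40 + 123 @ $7.85 + 57 @ $5.55 = $3,989.00
Check: goods available $6,837.80 = COGS $2,848.80 + ending $3,989.00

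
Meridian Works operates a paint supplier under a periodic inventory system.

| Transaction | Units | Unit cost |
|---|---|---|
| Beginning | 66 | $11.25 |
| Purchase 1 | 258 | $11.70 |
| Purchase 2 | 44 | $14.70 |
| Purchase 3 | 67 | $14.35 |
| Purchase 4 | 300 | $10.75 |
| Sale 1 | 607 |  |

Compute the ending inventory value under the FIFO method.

Sale 1 (607) [FIFO — oldest first]: 66 @ $11.25 + 258 @ $11.70 + 44 @ $14.70 + 67 @ $14.35 + 172 @ $10.75 = $7,218.35
Ending inventory: 128 @ $10.75 = $1,376.00
Check: goods available $8,594.35 = COGS $7,218.35 + ending $1,376.00

Ending inventory = $1,376.00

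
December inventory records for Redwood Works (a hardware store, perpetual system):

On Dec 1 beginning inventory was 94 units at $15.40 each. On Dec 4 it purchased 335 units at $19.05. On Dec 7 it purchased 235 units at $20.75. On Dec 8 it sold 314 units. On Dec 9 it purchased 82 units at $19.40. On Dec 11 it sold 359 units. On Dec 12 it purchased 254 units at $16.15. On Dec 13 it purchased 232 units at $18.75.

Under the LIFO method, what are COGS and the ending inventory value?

COGS = $13,172.20; ending inventory = $9,576.30

Dec 8, 314 sold [LIFO — newest first]: 235 @ $20.75 + 79 @ $19.05 = $6,381.20
Dec 11, 359 sold [LIFO — newest first]: 82 @ $19.40 + 256 @ $19.05 + 21 @ $15.40 = $6,791.00
Total COGS = $6,381.20 + $6,791.00 = $13,172.20
Ending inventory: 73 @ $15.40 + 254 @ $16.15 + 232 @ $18.75 = $9,576.30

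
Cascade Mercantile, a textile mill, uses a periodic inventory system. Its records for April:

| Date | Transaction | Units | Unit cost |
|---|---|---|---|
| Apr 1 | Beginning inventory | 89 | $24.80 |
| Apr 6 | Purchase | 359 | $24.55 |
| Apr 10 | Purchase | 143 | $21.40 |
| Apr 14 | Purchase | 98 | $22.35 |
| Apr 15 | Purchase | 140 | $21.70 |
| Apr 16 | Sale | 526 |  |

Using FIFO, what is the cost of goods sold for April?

COGS = $12,689.85

Apr 16, 526 sold [FIFO — oldest first]: 89 @ $24.80 + 359 @ $24.55 + 78 @ $21.40 = $12,689.85
Ending inventory: 65 @ $21.40 + 98 @ $22.35 + 140 @ $21.70 = $6,619.30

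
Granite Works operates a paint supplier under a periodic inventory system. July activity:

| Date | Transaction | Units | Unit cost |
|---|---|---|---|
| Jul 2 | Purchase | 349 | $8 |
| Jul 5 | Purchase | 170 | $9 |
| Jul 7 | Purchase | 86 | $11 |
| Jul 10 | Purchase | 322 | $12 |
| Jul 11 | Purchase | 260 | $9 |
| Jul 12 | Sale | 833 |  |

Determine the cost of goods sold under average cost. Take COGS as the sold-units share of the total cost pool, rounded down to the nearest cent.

Jul 12, sell 833: 833/1187 × $11,472.00 → $8,050.69
Ending inventory (cost pool remaining) = $3,421.31

COGS = $8,050.69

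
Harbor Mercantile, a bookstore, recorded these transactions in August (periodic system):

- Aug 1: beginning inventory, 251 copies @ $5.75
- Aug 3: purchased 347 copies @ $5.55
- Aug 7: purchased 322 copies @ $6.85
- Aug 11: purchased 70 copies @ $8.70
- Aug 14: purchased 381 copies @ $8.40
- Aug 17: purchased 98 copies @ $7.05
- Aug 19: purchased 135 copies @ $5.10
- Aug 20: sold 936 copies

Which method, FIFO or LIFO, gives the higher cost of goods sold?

FIFO COGS: 251 @ $5.75 + 347 @ $5.55 + 322 @ $6.85 + 16 @ $8.70 = $5,714.00
LIFO COGS: 135 @ $5.10 + 98 @ $7.05 + 381 @ $8.40 + 70 @ $8.70 + 252 @ $6.85 = $6,915.00

LIFO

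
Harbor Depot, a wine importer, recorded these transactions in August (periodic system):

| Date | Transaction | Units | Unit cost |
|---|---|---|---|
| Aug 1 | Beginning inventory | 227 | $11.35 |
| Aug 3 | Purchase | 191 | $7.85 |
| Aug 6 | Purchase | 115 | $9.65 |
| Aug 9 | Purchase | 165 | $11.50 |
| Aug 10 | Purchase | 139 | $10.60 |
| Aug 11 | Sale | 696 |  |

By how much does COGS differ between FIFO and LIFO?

$103.95

FIFO COGS: 227 @ $11.35 + 191 @ $7.85 + 115 @ $9.65 + 163 @ $11.50 = $7,060.05
LIFO COGS: 139 @ $10.60 + 165 @ $11.50 + 115 @ $9.65 + 191 @ $7.85 + 86 @ $11.35 = $6,956.10
Difference = |$7,060.05 − $6,956.10| = $103.95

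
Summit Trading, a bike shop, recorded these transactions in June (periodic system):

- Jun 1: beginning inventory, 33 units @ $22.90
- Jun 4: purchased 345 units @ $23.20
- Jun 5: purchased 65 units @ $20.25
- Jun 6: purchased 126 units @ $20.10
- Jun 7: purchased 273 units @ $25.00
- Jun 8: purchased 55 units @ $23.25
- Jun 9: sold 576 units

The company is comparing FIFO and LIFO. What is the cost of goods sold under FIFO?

COGS = $12,783.55

FIFO COGS: 33 @ $22.90 + 345 @ $23.20 + 65 @ $20.25 + 126 @ $20.10 + 7 @ $25.00 = $12,783.55
LIFO COGS: 55 @ $23.25 + 273 @ $25.00 + 126 @ $20.10 + 65 @ $20.25 + 57 @ $23.20 = $13,275.00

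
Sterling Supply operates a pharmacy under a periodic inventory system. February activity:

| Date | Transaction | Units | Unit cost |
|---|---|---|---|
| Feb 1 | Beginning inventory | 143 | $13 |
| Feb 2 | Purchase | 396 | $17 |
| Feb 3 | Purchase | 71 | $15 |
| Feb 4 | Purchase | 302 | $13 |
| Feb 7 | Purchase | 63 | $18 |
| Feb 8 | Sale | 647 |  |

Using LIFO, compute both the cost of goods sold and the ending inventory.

COGS = $9,712; ending inventory = $5,004

Feb 8, 647 sold [LIFO — newest first]: 63 @ $18 + 302 @ $13 + 71 @ $15 + 211 @ $17 = $9,712
Ending inventory: 143 @ $13 + 185 @ $17 = $5,004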